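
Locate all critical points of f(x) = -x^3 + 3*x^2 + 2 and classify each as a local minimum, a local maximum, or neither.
f'(x) = 3*x*(2 - x)

Solve f'(x) = 0:
  Factor: -3*x^2 + 6*x = -3*x*(x - 2) = 0.
  ⇒ x = 0, 2

f''(x) = 6 - 6*x
Second-derivative test at each critical point:
  f''(0) = 6 > 0 → local minimum
  f''(2) = -6 < 0 → local maximum

Critical points: x = 0 (local minimum); x = 2 (local maximum)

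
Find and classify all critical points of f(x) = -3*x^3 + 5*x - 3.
f'(x) = 5 - 9*x^2

Solve f'(x) = 0:
  9*x^2 - 5 = 0 has no rational roots; quadratic formula: x = (0 ± √180)/18.
  ⇒ x = -sqrt(5)/3 ≈ -0.7454, sqrt(5)/3 ≈ 0.7454

f''(x) = -18*x
Second-derivative test at each critical point:
  f''(-0.7454) = 13.4164 > 0 → local minimum
  f''(0.7454) = -13.4164 < 0 → local maximum

Critical points: x = -sqrt(5)/3 ≈ -0.7454 (local minimum); x = sqrt(5)/3 ≈ 0.7454 (local maximum)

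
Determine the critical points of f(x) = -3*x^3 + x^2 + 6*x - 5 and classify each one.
f'(x) = -9*x^2 + 2*x + 6

Solve f'(x) = 0:
  9*x^2 - 2*x - 6 = 0 has no rational roots; quadratic formula: x = (2 ± √220)/18.
  ⇒ x = 1/9 - sqrt(55)/9 ≈ -0.7129, 1/9 + sqrt(55)/9 ≈ 0.9351

f''(x) = 2 - 18*x
Second-derivative test at each critical point:
  f''(-0.7129) = 14.8324 > 0 → local minimum
  f''(0.9351) = -14.8324 < 0 → local maximum

Critical points: x = 1/9 - sqrt(55)/9 ≈ -0.7129 (local minimum); x = 1/9 + sqrt(55)/9 ≈ 0.9351 (local maximum)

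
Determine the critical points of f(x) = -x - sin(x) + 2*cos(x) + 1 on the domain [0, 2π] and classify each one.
f'(x) = -2*sin(x) - cos(x) - 1

Solve f'(x) = 0 on [0, 2π]:
  f'(x) = 0 ⇔ -2*sin(x) - cos(x) = 1. Write the left side as R·cos(x + φ) with R = √((-1)² + 2²) = sqrt(5), cos φ = -sqrt(5)/5, sin φ = 2*sqrt(5)/5; then cos(x + φ) = sqrt(5)/5. Solve for x and keep the solutions lying in [0, 2π].
  ⇒ x = pi ≈ 3.1416, -atan(4/3) + 2*pi ≈ 5.3559

f''(x) = sin(x) - 2*cos(x)
Second-derivative test at each critical point:
  f''(3.1416) = 2 > 0 → local minimum
  f''(5.3559) = -2 < 0 → local maximum

Critical points: x = pi ≈ 3.1416 (local minimum); x = -atan(4/3) + 2*pi ≈ 5.3559 (local maximum)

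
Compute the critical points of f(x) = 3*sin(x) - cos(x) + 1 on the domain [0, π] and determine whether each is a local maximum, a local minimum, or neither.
f'(x) = sin(x) + 3*cos(x)

Solve f'(x) = 0 on [0, π]:
  f'(x) = 0 ⇔ 3*cos(x) = -sin(x) ⇔ tan(x) = -3, i.e. x = arctan(-3) + nπ; keep the solutions lying in [0, π].
  ⇒ x = pi - atan(3) ≈ 1.8925

f''(x) = -3*sin(x) + cos(x)
Second-derivative test at each critical point:
  f''(1.8925) = -3.1623 < 0 → local maximum

Critical points: x = pi - atan(3) ≈ 1.8925 (local maximum)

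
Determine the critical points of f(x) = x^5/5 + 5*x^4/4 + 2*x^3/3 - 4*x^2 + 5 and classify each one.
f'(x) = x*(x^3 + 5*x^2 + 2*x - 8)

Solve f'(x) = 0:
  Factor: x^4 + 5*x^3 + 2*x^2 - 8*x = x*(x - 1)*(x + 2)*(x + 4) = 0.
  ⇒ x = -4, -2, 0, 1

f''(x) = 4*x^3 + 15*x^2 + 4*x - 8
Second-derivative test at each critical point:
  f''(-4) = -40 < 0 → local maximum
  f''(-2) = 12 > 0 → local minimum
  f''(0) = -8 < 0 → local maximum
  f''(1) = 15 > 0 → local minimum

Critical points: x = -4 (local maximum); x = -2 (local minimum); x = 0 (local maximum); x = 1 (local minimum)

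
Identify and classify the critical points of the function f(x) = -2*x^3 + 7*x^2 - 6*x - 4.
f'(x) = -6*x^2 + 14*x - 6

Solve f'(x) = 0:
  Factor: -6*x^2 + 14*x - 6 = -2*(3*x^2 - 7*x + 3); 3*x^2 - 7*x + 3 = 0 has no rational roots; quadratic formula: x = (7 ± √13)/6.
  ⇒ x = 7/6 - sqrt(13)/6 ≈ 0.5657, sqrt(13)/6 + 7/6 ≈ 1.7676

f''(x) = 14 - 12*x
Second-derivative test at each critical point:
  f''(0.5657) = 7.2111 > 0 → local minimum
  f''(1.7676) = -7.2111 < 0 → local maximum

Critical points: x = 7/6 - sqrt(13)/6 ≈ 0.5657 (local minimum); x = sqrt(13)/6 + 7/6 ≈ 1.7676 (local maximum)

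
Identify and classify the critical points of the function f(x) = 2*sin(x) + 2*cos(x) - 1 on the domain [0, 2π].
f'(x) = 2*sqrt(2)*cos(x + pi/4)

Solve f'(x) = 0 on [0, 2π]:
  f'(x) = 0 ⇔ 2*cos(x) = 2*sin(x) ⇔ tan(x) = 1, i.e. x = arctan(1) + nπ; keep the solutions lying in [0, 2π].
  ⇒ x = pi/4 ≈ 0.7854, 5*pi/4 ≈ 3.9270

f''(x) = -2*sqrt(2)*sin(x + pi/4)
Second-derivative test at each critical point:
  f''(0.7854) = -2.8284 < 0 → local maximum
  f''(3.9270) = 2.8284 > 0 → local minimum

Critical points: x = pi/4 ≈ 0.7854 (local maximum); x = 5*pi/4 ≈ 3.9270 (local minimum)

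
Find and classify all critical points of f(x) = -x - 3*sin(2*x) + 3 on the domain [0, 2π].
f'(x) = 12*sin(x)^2 - 7

Solve f'(x) = 0 on [0, 2π]:
  f'(x) = 0 ⇔ cos(2*x) = -1/6, i.e. 2*x = ±arccos(-1/6) + 2nπ; keep the solutions lying in [0, 2π].
  ⇒ x = acos(-1/6)/2 ≈ 0.8691, pi - acos(-1/6)/2 ≈ 2.2725, acos(-1/6)/2 + pi ≈ 4.0107, -acos(-1/6)/2 + 2*pi ≈ 5.4141

f''(x) = 12*sin(2*x)
Second-derivative test at each critical point:
  f''(0.8691) = 11.8322 > 0 → local minimum
  f''(2.2725) = -11.8322 < 0 → local maximum
  f''(4.0107) = 11.8322 > 0 → local minimum
  f''(5.4141) = -11.8322 < 0 → local maximum

Critical points: x = acos(-1/6)/2 ≈ 0.8691 (local minimum); x = pi - acos(-1/6)/2 ≈ 2.2725 (local maximum); x = acos(-1/6)/2 + pi ≈ 4.0107 (local minimum); x = -acos(-1/6)/2 + 2*pi ≈ 5.4141 (local maximum)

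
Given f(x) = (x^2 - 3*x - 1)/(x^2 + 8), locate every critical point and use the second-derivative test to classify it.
f'(x) = 3*(x^2 + 6*x - 8)/(x^4 + 16*x^2 + 64)

Solve f'(x) = 0:
  f'(x) = 3*(x^2 + 6*x - 8)/(x^2 + 8)^2; the denominator is positive wherever f is defined, so f'(x) = 0 ⇔ 3*x^2 + 18*x - 24 = 0.
  Factor: 3*x^2 + 18*x - 24 = 3*(x^2 + 6*x - 8); x^2 + 6*x - 8 = 0 has no rational roots; quadratic formula: x = (-6 ± √68)/2.
  ⇒ x = -sqrt(17) - 3 ≈ -7.1231, -3 + sqrt(17) ≈ 1.1231

f''(x) = 6*(-x^3 - 9*x^2 + 24*x + 24)/(x^6 + 24*x^4 + 192*x^2 + 512)
Second-derivative test at each critical point:
  f''(-7.1231) = -0.0072 < 0 → local maximum
  f''(1.1231) = 0.2884 > 0 → local minimum

Critical points: x = -sqrt(17) - 3 ≈ -7.1231 (local maximum); x = -3 + sqrt(17) ≈ 1.1231 (local minimum)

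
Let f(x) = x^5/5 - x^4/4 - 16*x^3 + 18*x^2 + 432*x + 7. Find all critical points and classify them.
f'(x) = x^4 - x^3 - 48*x^2 + 36*x + 432

Solve f'(x) = 0:
  Factor: x^4 - x^3 - 48*x^2 + 36*x + 432 = (x - 6)*(x - 4)*(x + 3)*(x + 6) = 0.
  ⇒ x = -6, -3, 4, 6

f''(x) = 4*x^3 - 3*x^2 - 96*x + 36
Second-derivative test at each critical point:
  f''(-6) = -360 < 0 → local maximum
  f''(-3) = 189 > 0 → local minimum
  f''(4) = -140 < 0 → local maximum
  f''(6) = 216 > 0 → local minimum

Critical points: x = -6 (local maximum); x = -3 (local minimum); x = 4 (local maximum); x = 6 (local minimum)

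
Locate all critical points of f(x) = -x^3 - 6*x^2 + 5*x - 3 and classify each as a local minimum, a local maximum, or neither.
f'(x) = -3*x^2 - 12*x + 5

Solve f'(x) = 0:
  3*x^2 + 12*x - 5 = 0 has no rational roots; quadratic formula: x = (-12 ± √204)/6.
  ⇒ x = -sqrt(51)/3 - 2 ≈ -4.3805, -2 + sqrt(51)/3 ≈ 0.3805

f''(x) = -6*x - 12
Second-derivative test at each critical point:
  f''(-4.3805) = 14.2829 > 0 → local minimum
  f''(0.3805) = -14.2829 < 0 → local maximum

Critical points: x = -sqrt(51)/3 - 2 ≈ -4.3805 (local minimum); x = -2 + sqrt(51)/3 ≈ 0.3805 (local maximum)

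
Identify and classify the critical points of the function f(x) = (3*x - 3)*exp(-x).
f'(x) = 3*(2 - x)*exp(-x)

Solve f'(x) = 0:
  f'(x) = (6 - 3*x)·exp(-x) and exp(-x) > 0 for every x, so f'(x) = 0 ⇔ 6 - 3*x = 0.
  Factor: 6 - 3*x = -3*(x - 2) = 0.
  ⇒ x = 2

f''(x) = 3*(x - 3)*exp(-x)
Second-derivative test at each critical point:
  f''(2) = -0.4060 < 0 → local maximum

Critical points: x = 2 (local maximum)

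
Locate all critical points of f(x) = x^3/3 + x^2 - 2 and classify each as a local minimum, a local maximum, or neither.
f'(x) = x*(x + 2)

Solve f'(x) = 0:
  Factor: x^2 + 2*x = x*(x + 2) = 0.
  ⇒ x = -2, 0

f''(x) = 2*x + 2
Second-derivative test at each critical point:
  f''(-2) = -2 < 0 → local maximum
  f''(0) = 2 > 0 → local minimum

Critical points: x = -2 (local maximum); x = 0 (local minimum)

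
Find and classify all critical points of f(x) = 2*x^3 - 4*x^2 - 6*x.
f'(x) = 6*x^2 - 8*x - 6

Solve f'(x) = 0:
  Factor: 6*x^2 - 8*x - 6 = 2*(3*x^2 - 4*x - 3); 3*x^2 - 4*x - 3 = 0 has no rational roots; quadratic formula: x = (4 ± √52)/6.
  ⇒ x = 2/3 - sqrt(13)/3 ≈ -0.5352, 2/3 + sqrt(13)/3 ≈ 1.8685

f''(x) = 12*x - 8
Second-derivative test at each critical point:
  f''(-0.5352) = -14.4222 < 0 → local maximum
  f''(1.8685) = 14.4222 > 0 → local minimum

Critical points: x = 2/3 - sqrt(13)/3 ≈ -0.5352 (local maximum); x = 2/3 + sqrt(13)/3 ≈ 1.8685 (local minimum)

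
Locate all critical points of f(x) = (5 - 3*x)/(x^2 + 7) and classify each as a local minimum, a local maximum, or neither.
f'(x) = (3*x^2 - 10*x - 21)/(x^4 + 14*x^2 + 49)

Solve f'(x) = 0:
  f'(x) = (3*x^2 - 10*x - 21)/(x^2 + 7)^2; the denominator is positive wherever f is defined, so f'(x) = 0 ⇔ 3*x^2 - 10*x - 21 = 0.
  3*x^2 - 10*x - 21 = 0 has no rational roots; quadratic formula: x = (10 ± √352)/6.
  ⇒ x = 5/3 - 2*sqrt(22)/3 ≈ -1.4603, 5/3 + 2*sqrt(22)/3 ≈ 4.7936

f''(x) = 2*(4*x^2*(5 - 3*x) + (9*x - 5)*(x^2 + 7))/(x^2 + 7)^3
Second-derivative test at each critical point:
  f''(-1.4603) = -0.2250 < 0 → local maximum
  f''(4.7936) = 0.0209 > 0 → local minimum

Critical points: x = 5/3 - 2*sqrt(22)/3 ≈ -1.4603 (local maximum); x = 5/3 + 2*sqrt(22)/3 ≈ 4.7936 (local minimum)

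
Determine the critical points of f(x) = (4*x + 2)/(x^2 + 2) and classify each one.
f'(x) = 4*(-x^2 - x + 2)/(x^4 + 4*x^2 + 4)

Solve f'(x) = 0:
  f'(x) = -4*(x - 1)*(x + 2)/(x^2 + 2)^2; the denominator is positive wherever f is defined, so f'(x) = 0 ⇔ -4*x^2 - 4*x + 8 = 0.
  Factor: -4*x^2 - 4*x + 8 = -4*(x - 1)*(x + 2) = 0.
  ⇒ x = -2, 1

f''(x) = 4*(4*x^2*(2*x + 1) - (6*x + 1)*(x^2 + 2))/(x^2 + 2)^3
Second-derivative test at each critical point:
  f''(-2) = 1/3 > 0 → local minimum
  f''(1) = -4/3 < 0 → local maximum

Critical points: x = -2 (local minimum); x = 1 (local maximum)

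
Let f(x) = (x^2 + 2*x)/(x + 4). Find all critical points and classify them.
f'(x) = (x^2 + 8*x + 8)/(x^2 + 8*x + 16)

Solve f'(x) = 0:
  f'(x) = (x^2 + 8*x + 8)/(x + 4)^2; the denominator is positive wherever f is defined, so f'(x) = 0 ⇔ x^2 + 8*x + 8 = 0.
  x^2 + 8*x + 8 = 0 has no rational roots; quadratic formula: x = (-8 ± √32)/2.
  ⇒ x = -4 - 2*sqrt(2) ≈ -6.8284, -4 + 2*sqrt(2) ≈ -1.1716

f''(x) = 16/(x^3 + 12*x^2 + 48*x + 64)
Second-derivative test at each critical point:
  f''(-6.8284) = -0.7071 < 0 → local maximum
  f''(-1.1716) = 0.7071 > 0 → local minimum

Critical points: x = -4 - 2*sqrt(2) ≈ -6.8284 (local maximum); x = -4 + 2*sqrt(2) ≈ -1.1716 (local minimum)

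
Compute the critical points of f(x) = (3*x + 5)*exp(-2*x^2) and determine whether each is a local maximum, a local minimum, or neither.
f'(x) = (-4*x*(3*x + 5) + 3)*exp(-2*x^2)

Solve f'(x) = 0:
  f'(x) = (-12*x^2 - 20*x + 3)·exp(-2*x^2) and exp(-2*x^2) > 0 for every x, so f'(x) = 0 ⇔ -12*x^2 - 20*x + 3 = 0.
  12*x^2 + 20*x - 3 = 0 has no rational roots; quadratic formula: x = (-20 ± √544)/24.
  ⇒ x = -sqrt(34)/6 - 5/6 ≈ -1.8052, -5/6 + sqrt(34)/6 ≈ 0.1385

f''(x) = 4*(4*x^2*(3*x + 5) - 9*x - 5)*exp(-2*x^2)
Second-derivative test at each critical point:
  f''(-1.8052) = 0.0345 > 0 → local minimum
  f''(0.1385) = -22.4460 < 0 → local maximum

Critical points: x = -sqrt(34)/6 - 5/6 ≈ -1.8052 (local minimum); x = -5/6 + sqrt(34)/6 ≈ 0.1385 (local maximum)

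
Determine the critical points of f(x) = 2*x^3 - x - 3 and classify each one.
f'(x) = 6*x^2 - 1

Solve f'(x) = 0:
  6*x^2 - 1 = 0 has no rational roots; quadratic formula: x = (0 ± √24)/12.
  ⇒ x = -sqrt(6)/6 ≈ -0.4082, sqrt(6)/6 ≈ 0.4082

f''(x) = 12*x
Second-derivative test at each critical point:
  f''(-0.4082) = -4.8990 < 0 → local maximum
  f''(0.4082) = 4.8990 > 0 → local minimum

Critical points: x = -sqrt(6)/6 ≈ -0.4082 (local maximum); x = sqrt(6)/6 ≈ 0.4082 (local minimum)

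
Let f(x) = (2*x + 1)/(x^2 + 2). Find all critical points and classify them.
f'(x) = 2*(-x^2 - x + 2)/(x^4 + 4*x^2 + 4)

Solve f'(x) = 0:
  f'(x) = -2*(x - 1)*(x + 2)/(x^2 + 2)^2; the denominator is positive wherever f is defined, so f'(x) = 0 ⇔ -2*x^2 - 2*x + 4 = 0.
  Factor: -2*x^2 - 2*x + 4 = -2*(x - 1)*(x + 2) = 0.
  ⇒ x = -2, 1

f''(x) = 2*(4*x^2*(2*x + 1) - (6*x + 1)*(x^2 + 2))/(x^2 + 2)^3
Second-derivative test at each critical point:
  f''(-2) = 1/6 > 0 → local minimum
  f''(1) = -2/3 < 0 → local maximum

Critical points: x = -2 (local minimum); x = 1 (local maximum)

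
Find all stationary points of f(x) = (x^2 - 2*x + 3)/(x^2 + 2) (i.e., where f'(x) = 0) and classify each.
f'(x) = 2*(x^2 - x - 2)/(x^4 + 4*x^2 + 4)

Solve f'(x) = 0:
  f'(x) = 2*(x - 2)*(x + 1)/(x^2 + 2)^2; the denominator is positive wherever f is defined, so f'(x) = 0 ⇔ 2*x^2 - 2*x - 4 = 0.
  Factor: 2*x^2 - 2*x - 4 = 2*(x - 2)*(x + 1) = 0.
  ⇒ x = -1, 2

f''(x) = 2*(-2*x^3 + 3*x^2 + 12*x - 2)/(x^6 + 6*x^4 + 12*x^2 + 8)
Second-derivative test at each critical point:
  f''(-1) = -2/3 < 0 → local maximum
  f''(2) = 1/6 > 0 → local minimum

Critical points: x = -1 (local maximum); x = 2 (local minimum)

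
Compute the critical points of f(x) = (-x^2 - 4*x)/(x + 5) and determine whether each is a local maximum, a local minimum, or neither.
f'(x) = (-x^2 - 10*x - 20)/(x^2 + 10*x + 25)

Solve f'(x) = 0:
  f'(x) = -(x^2 + 10*x + 20)/(x + 5)^2; the denominator is positive wherever f is defined, so f'(x) = 0 ⇔ -x^2 - 10*x - 20 = 0.
  x^2 + 10*x + 20 = 0 has no rational roots; quadratic formula: x = (-10 ± √20)/2.
  ⇒ x = -5 - sqrt(5) ≈ -7.2361, -5 + sqrt(5) ≈ -2.7639

f''(x) = -10/(x^3 + 15*x^2 + 75*x + 125)
Second-derivative test at each critical point:
  f''(-7.2361) = 0.8944 > 0 → local minimum
  f''(-2.7639) = -0.8944 < 0 → local maximum

Critical points: x = -5 - sqrt(5) ≈ -7.2361 (local minimum); x = -5 + sqrt(5) ≈ -2.7639 (local maximum)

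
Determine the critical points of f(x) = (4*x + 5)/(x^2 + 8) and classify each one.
f'(x) = 2*(-2*x^2 - 5*x + 16)/(x^4 + 16*x^2 + 64)

Solve f'(x) = 0:
  f'(x) = -2*(2*x^2 + 5*x - 16)/(x^2 + 8)^2; the denominator is positive wherever f is defined, so f'(x) = 0 ⇔ -4*x^2 - 10*x + 32 = 0.
  Factor: -4*x^2 - 10*x + 32 = -2*(2*x^2 + 5*x - 16); 2*x^2 + 5*x - 16 = 0 has no rational roots; quadratic formula: x = (-5 ± √153)/4.
  ⇒ x = -3*sqrt(17)/4 - 5/4 ≈ -4.3423, -5/4 + 3*sqrt(17)/4 ≈ 1.8423

f''(x) = 2*(4*x^2*(4*x + 5) - (12*x + 5)*(x^2 + 8))/(x^2 + 8)^3
Second-derivative test at each critical point:
  f''(-4.3423) = 0.0343 > 0 → local minimum
  f''(1.8423) = -0.1906 < 0 → local maximum

Critical points: x = -3*sqrt(17)/4 - 5/4 ≈ -4.3423 (local minimum); x = -5/4 + 3*sqrt(17)/4 ≈ 1.8423 (local maximum)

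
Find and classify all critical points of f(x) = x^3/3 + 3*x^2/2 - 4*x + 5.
f'(x) = x^2 + 3*x - 4

Solve f'(x) = 0:
  Factor: x^2 + 3*x - 4 = (x - 1)*(x + 4) = 0.
  ⇒ x = -4, 1

f''(x) = 2*x + 3
Second-derivative test at each critical point:
  f''(-4) = -5 < 0 → local maximum
  f''(1) = 5 > 0 → local minimum

Critical points: x = -4 (local maximum); x = 1 (local minimum)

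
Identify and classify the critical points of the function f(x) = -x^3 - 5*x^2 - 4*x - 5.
f'(x) = -3*x^2 - 10*x - 4

Solve f'(x) = 0:
  3*x^2 + 10*x + 4 = 0 has no rational roots; quadratic formula: x = (-10 ± √52)/6.
  ⇒ x = -5/3 - sqrt(13)/3 ≈ -2.8685, -5/3 + sqrt(13)/3 ≈ -0.4648

f''(x) = -6*x - 10
Second-derivative test at each critical point:
  f''(-2.8685) = 7.2111 > 0 → local minimum
  f''(-0.4648) = -7.2111 < 0 → local maximum

Critical points: x = -5/3 - sqrt(13)/3 ≈ -2.8685 (local minimum); x = -5/3 + sqrt(13)/3 ≈ -0.4648 (local maximum)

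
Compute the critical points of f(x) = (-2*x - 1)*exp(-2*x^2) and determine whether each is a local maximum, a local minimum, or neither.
f'(x) = 2*(2*x*(2*x + 1) - 1)*exp(-2*x^2)

Solve f'(x) = 0:
  f'(x) = (8*x^2 + 4*x - 2)·exp(-2*x^2) and exp(-2*x^2) > 0 for every x, so f'(x) = 0 ⇔ 8*x^2 + 4*x - 2 = 0.
  Factor: 8*x^2 + 4*x - 2 = 2*(4*x^2 + 2*x - 1); 4*x^2 + 2*x - 1 = 0 has no rational roots; quadratic formula: x = (-2 ± √20)/8.
  ⇒ x = -sqrt(5)/4 - 1/4 ≈ -0.8090, -1/4 + sqrt(5)/4 ≈ 0.3090

f''(x) = 4*(-8*x^3 - 4*x^2 + 6*x + 1)*exp(-2*x^2)
Second-derivative test at each critical point:
  f''(-0.8090) = -2.4157 < 0 → local maximum
  f''(0.3090) = 7.3893 > 0 → local minimum

Critical points: x = -sqrt(5)/4 - 1/4 ≈ -0.8090 (local maximum); x = -1/4 + sqrt(5)/4 ≈ 0.3090 (local minimum)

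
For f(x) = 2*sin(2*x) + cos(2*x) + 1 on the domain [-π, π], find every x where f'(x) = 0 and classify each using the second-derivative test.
f'(x) = -2*sin(2*x) + 4*cos(2*x)

Solve f'(x) = 0 on [-π, π]:
  f'(x) = 0 ⇔ 2*cos(2*x) = sin(2*x) ⇔ tan(2*x) = 2, i.e. 2*x = arctan(2) + nπ; keep the solutions lying in [-π, π].
  ⇒ x = -pi + atan(2)/2 ≈ -2.5880, -pi/2 + atan(2)/2 ≈ -1.0172, atan(2)/2 ≈ 0.5536, atan(2)/2 + pi/2 ≈ 2.1244

f''(x) = -8*sin(2*x) - 4*cos(2*x)
Second-derivative test at each critical point:
  f''(-2.5880) = -8.9443 < 0 → local maximum
  f''(-1.0172) = 8.9443 > 0 → local minimum
  f''(0.5536) = -8.9443 < 0 → local maximum
  f''(2.1244) = 8.9443 > 0 → local minimum

Critical points: x = -pi + atan(2)/2 ≈ -2.5880 (local maximum); x = -pi/2 + atan(2)/2 ≈ -1.0172 (local minimum); x = atan(2)/2 ≈ 0.5536 (local maximum); x = atan(2)/2 + pi/2 ≈ 2.1244 (local minimum)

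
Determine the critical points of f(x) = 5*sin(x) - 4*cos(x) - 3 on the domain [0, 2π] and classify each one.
f'(x) = 4*sin(x) + 5*cos(x)

Solve f'(x) = 0 on [0, 2π]:
  f'(x) = 0 ⇔ 5*cos(x) = -4*sin(x) ⇔ tan(x) = -5/4, i.e. x = arctan(-5/4) + nπ; keep the solutions lying in [0, 2π].
  ⇒ x = pi - atan(5/4) ≈ 2.2455, -atan(5/4) + 2*pi ≈ 5.3871

f''(x) = -5*sin(x) + 4*cos(x)
Second-derivative test at each critical point:
  f''(2.2455) = -6.4031 < 0 → local maximum
  f''(5.3871) = 6.4031 > 0 → local minimum

Critical points: x = pi - atan(5/4) ≈ 2.2455 (local maximum); x = -atan(5/4) + 2*pi ≈ 5.3871 (local minimum)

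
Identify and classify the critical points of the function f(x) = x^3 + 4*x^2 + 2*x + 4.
f'(x) = 3*x^2 + 8*x + 2

Solve f'(x) = 0:
  3*x^2 + 8*x + 2 = 0 has no rational roots; quadratic formula: x = (-8 ± √40)/6.
  ⇒ x = -4/3 - sqrt(10)/3 ≈ -2.3874, -4/3 + sqrt(10)/3 ≈ -0.2792

f''(x) = 6*x + 8
Second-derivative test at each critical point:
  f''(-2.3874) = -6.3246 < 0 → local maximum
  f''(-0.2792) = 6.3246 > 0 → local minimum

Critical points: x = -4/3 - sqrt(10)/3 ≈ -2.3874 (local maximum); x = -4/3 + sqrt(10)/3 ≈ -0.2792 (local minimum)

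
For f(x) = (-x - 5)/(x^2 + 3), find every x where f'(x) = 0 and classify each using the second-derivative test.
f'(x) = (-x^2 + 2*x*(x + 5) - 3)/(x^2 + 3)^2

Solve f'(x) = 0:
  f'(x) = (x^2 + 10*x - 3)/(x^2 + 3)^2; the denominator is positive wherever f is defined, so f'(x) = 0 ⇔ x^2 + 10*x - 3 = 0.
  x^2 + 10*x - 3 = 0 has no rational roots; quadratic formula: x = (-10 ± √112)/2.
  ⇒ x = -2*sqrt(7) - 5 ≈ -10.2915, -5 + 2*sqrt(7) ≈ 0.2915

f''(x) = 2*(-4*x^2*(x + 5) + (3*x + 5)*(x^2 + 3))/(x^2 + 3)^3
Second-derivative test at each critical point:
  f''(-10.2915) = -0.0009 < 0 → local maximum
  f''(0.2915) = 1.1120 > 0 → local minimum

Critical points: x = -2*sqrt(7) - 5 ≈ -10.2915 (local maximum); x = -5 + 2*sqrt(7) ≈ 0.2915 (local minimum)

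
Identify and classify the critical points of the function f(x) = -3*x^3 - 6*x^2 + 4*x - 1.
f'(x) = -9*x^2 - 12*x + 4

Solve f'(x) = 0:
  9*x^2 + 12*x - 4 = 0 has no rational roots; quadratic formula: x = (-12 ± √288)/18.
  ⇒ x = -2*sqrt(2)/3 - 2/3 ≈ -1.6095, -2/3 + 2*sqrt(2)/3 ≈ 0.2761

f''(x) = -18*x - 12
Second-derivative test at each critical point:
  f''(-1.6095) = 16.9706 > 0 → local minimum
  f''(0.2761) = -16.9706 < 0 → local maximum

Critical points: x = -2*sqrt(2)/3 - 2/3 ≈ -1.6095 (local minimum); x = -2/3 + 2*sqrt(2)/3 ≈ 0.2761 (local maximum)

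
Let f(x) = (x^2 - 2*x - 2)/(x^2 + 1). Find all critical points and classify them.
f'(x) = 2*(x^2 + 3*x - 1)/(x^4 + 2*x^2 + 1)

Solve f'(x) = 0:
  f'(x) = 2*(x^2 + 3*x - 1)/(x^2 + 1)^2; the denominator is positive wherever f is defined, so f'(x) = 0 ⇔ 2*x^2 + 6*x - 2 = 0.
  Factor: 2*x^2 + 6*x - 2 = 2*(x^2 + 3*x - 1); x^2 + 3*x - 1 = 0 has no rational roots; quadratic formula: x = (-3 ± √13)/2.
  ⇒ x = -sqrt(13)/2 - 3/2 ≈ -3.3028, -3/2 + sqrt(13)/2 ≈ 0.3028

f''(x) = 2*(-2*x^3 - 9*x^2 + 6*x + 3)/(x^6 + 3*x^4 + 3*x^2 + 1)
Second-derivative test at each critical point:
  f''(-3.3028) = -0.0509 < 0 → local maximum
  f''(0.3028) = 6.0509 > 0 → local minimum

Critical points: x = -sqrt(13)/2 - 3/2 ≈ -3.3028 (local maximum); x = -3/2 + sqrt(13)/2 ≈ 0.3028 (local minimum)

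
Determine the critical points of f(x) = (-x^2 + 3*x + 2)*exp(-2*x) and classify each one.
f'(x) = (2*x^2 - 8*x - 1)*exp(-2*x)

Solve f'(x) = 0:
  f'(x) = (2*x^2 - 8*x - 1)·exp(-2*x) and exp(-2*x) > 0 for every x, so f'(x) = 0 ⇔ 2*x^2 - 8*x - 1 = 0.
  2*x^2 - 8*x - 1 = 0 has no rational roots; quadratic formula: x = (8 ± √72)/4.
  ⇒ x = 2 - 3*sqrt(2)/2 ≈ -0.1213, 2 + 3*sqrt(2)/2 ≈ 4.1213

f''(x) = 2*(-2*x^2 + 10*x - 3)*exp(-2*x)
Second-derivative test at each critical point:
  f''(-0.1213) = -10.8154 < 0 → local maximum
  f''(4.1213) = 0.0022 > 0 → local minimum

Critical points: x = 2 - 3*sqrt(2)/2 ≈ -0.1213 (local maximum); x = 2 + 3*sqrt(2)/2 ≈ 4.1213 (local minimum)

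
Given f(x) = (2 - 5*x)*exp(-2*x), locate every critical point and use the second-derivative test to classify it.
f'(x) = (10*x - 9)*exp(-2*x)

Solve f'(x) = 0:
  f'(x) = (10*x - 9)·exp(-2*x) and exp(-2*x) > 0 for every x, so f'(x) = 0 ⇔ 10*x - 9 = 0.
  10*x - 9 = 0.
  ⇒ x = 9/10

f''(x) = 4*(7 - 5*x)*exp(-2*x)
Second-derivative test at each critical point:
  f''(9/10) = 1.6530 > 0 → local minimum

Critical points: x = 9/10 (local minimum)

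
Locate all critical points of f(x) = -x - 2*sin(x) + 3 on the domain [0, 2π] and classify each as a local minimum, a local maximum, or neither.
f'(x) = -2*cos(x) - 1

Solve f'(x) = 0 on [0, 2π]:
  f'(x) = 0 ⇔ cos(x) = -1/2, i.e. x = ±arccos(-1/2) + 2nπ; keep the solutions lying in [0, 2π].
  ⇒ x = 2*pi/3 ≈ 2.0944, 4*pi/3 ≈ 4.1888

f''(x) = 2*sin(x)
Second-derivative test at each critical point:
  f''(2.0944) = 1.7321 > 0 → local minimum
  f''(4.1888) = -1.7321 < 0 → local maximum

Critical points: x = 2*pi/3 ≈ 2.0944 (local minimum); x = 4*pi/3 ≈ 4.1888 (local maximum)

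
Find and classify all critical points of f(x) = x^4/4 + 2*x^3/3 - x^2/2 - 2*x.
f'(x) = x^3 + 2*x^2 - x - 2

Solve f'(x) = 0:
  Factor: x^3 + 2*x^2 - x - 2 = (x - 1)*(x + 1)*(x + 2) = 0.
  ⇒ x = -2, -1, 1

f''(x) = 3*x^2 + 4*x - 1
Second-derivative test at each critical point:
  f''(-2) = 3 > 0 → local minimum
  f''(-1) = -2 < 0 → local maximum
  f''(1) = 6 > 0 → local minimum

Critical points: x = -2 (local minimum); x = -1 (local maximum); x = 1 (local minimum)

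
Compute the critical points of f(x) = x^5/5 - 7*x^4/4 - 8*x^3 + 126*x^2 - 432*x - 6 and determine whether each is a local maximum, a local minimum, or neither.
f'(x) = x^4 - 7*x^3 - 24*x^2 + 252*x - 432

Solve f'(x) = 0:
  Factor: x^4 - 7*x^3 - 24*x^2 + 252*x - 432 = (x - 6)*(x - 4)*(x - 3)*(x + 6) = 0.
  ⇒ x = -6, 3, 4, 6

f''(x) = 4*x^3 - 21*x^2 - 48*x + 252
Second-derivative test at each critical point:
  f''(-6) = -1080 < 0 → local maximum
  f''(3) = 27 > 0 → local minimum
  f''(4) = -20 < 0 → local maximum
  f''(6) = 72 > 0 → local minimum

Critical points: x = -6 (local maximum); x = 3 (local minimum); x = 4 (local maximum); x = 6 (local minimum)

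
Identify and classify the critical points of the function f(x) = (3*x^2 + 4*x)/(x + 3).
f'(x) = 3*(x^2 + 6*x + 4)/(x^2 + 6*x + 9)

Solve f'(x) = 0:
  f'(x) = 3*(x^2 + 6*x + 4)/(x + 3)^2; the denominator is positive wherever f is defined, so f'(x) = 0 ⇔ 3*x^2 + 18*x + 12 = 0.
  Factor: 3*x^2 + 18*x + 12 = 3*(x^2 + 6*x + 4); x^2 + 6*x + 4 = 0 has no rational roots; quadratic formula: x = (-6 ± √20)/2.
  ⇒ x = -3 - sqrt(5) ≈ -5.2361, -3 + sqrt(5) ≈ -0.7639

f''(x) = 30/(x^3 + 9*x^2 + 27*x + 27)
Second-derivative test at each critical point:
  f''(-5.2361) = -2.6833 < 0 → local maximum
  f''(-0.7639) = 2.6833 > 0 → local minimum

Critical points: x = -3 - sqrt(5) ≈ -5.2361 (local maximum); x = -3 + sqrt(5) ≈ -0.7639 (local minimum)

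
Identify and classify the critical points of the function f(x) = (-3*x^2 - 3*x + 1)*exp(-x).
f'(x) = (3*x^2 - 3*x - 4)*exp(-x)

Solve f'(x) = 0:
  f'(x) = (3*x^2 - 3*x - 4)·exp(-x) and exp(-x) > 0 for every x, so f'(x) = 0 ⇔ 3*x^2 - 3*x - 4 = 0.
  3*x^2 - 3*x - 4 = 0 has no rational roots; quadratic formula: x = (3 ± √57)/6.
  ⇒ x = 1/2 - sqrt(57)/6 ≈ -0.7583, 1/2 + sqrt(57)/6 ≈ 1.7583

f''(x) = (-3*x^2 + 9*x + 1)*exp(-x)
Second-derivative test at each critical point:
  f''(-0.7583) = -16.1163 < 0 → local maximum
  f''(1.7583) = 1.3011 > 0 → local minimum

Critical points: x = 1/2 - sqrt(57)/6 ≈ -0.7583 (local maximum); x = 1/2 + sqrt(57)/6 ≈ 1.7583 (local minimum)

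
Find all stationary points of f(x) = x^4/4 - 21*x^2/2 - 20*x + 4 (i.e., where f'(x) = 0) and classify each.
f'(x) = x^3 - 21*x - 20

Solve f'(x) = 0:
  Factor: x^3 - 21*x - 20 = (x - 5)*(x + 1)*(x + 4) = 0.
  ⇒ x = -4, -1, 5

f''(x) = 3*x^2 - 21
Second-derivative test at each critical point:
  f''(-4) = 27 > 0 → local minimum
  f''(-1) = -18 < 0 → local maximum
  f''(5) = 54 > 0 → local minimum

Critical points: x = -4 (local minimum); x = -1 (local maximum); x = 5 (local minimum)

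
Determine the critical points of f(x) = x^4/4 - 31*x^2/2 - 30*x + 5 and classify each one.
f'(x) = x^3 - 31*x - 30

Solve f'(x) = 0:
  Factor: x^3 - 31*x - 30 = (x - 6)*(x + 1)*(x + 5) = 0.
  ⇒ x = -5, -1, 6

f''(x) = 3*x^2 - 31
Second-derivative test at each critical point:
  f''(-5) = 44 > 0 → local minimum
  f''(-1) = -28 < 0 → local maximum
  f''(6) = 77 > 0 → local minimum

Critical points: x = -5 (local minimum); x = -1 (local maximum); x = 6 (local minimum)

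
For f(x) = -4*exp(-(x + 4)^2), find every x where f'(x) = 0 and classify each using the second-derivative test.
f'(x) = 8*(x + 4)*exp(-(x + 4)^2)

Solve f'(x) = 0:
  f'(x) = (8*x + 32)·exp(-(x + 4)^2) and exp(-(x + 4)^2) > 0 for every x, so f'(x) = 0 ⇔ 8*x + 32 = 0.
  Factor: 8*x + 32 = 8*(x + 4) = 0.
  ⇒ x = -4

f''(x) = 8*(1 - 2*(x + 4)^2)*exp(-(x + 4)^2)
Second-derivative test at each critical point:
  f''(-4) = 8 > 0 → local minimum

Critical points: x = -4 (local minimum)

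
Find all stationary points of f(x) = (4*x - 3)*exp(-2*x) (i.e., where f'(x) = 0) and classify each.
f'(x) = 2*(5 - 4*x)*exp(-2*x)

Solve f'(x) = 0:
  f'(x) = (10 - 8*x)·exp(-2*x) and exp(-2*x) > 0 for every x, so f'(x) = 0 ⇔ 10 - 8*x = 0.
  Factor: 10 - 8*x = -2*(4*x - 5) = 0.
  ⇒ x = 5/4

f''(x) = 4*(4*x - 7)*exp(-2*x)
Second-derivative test at each critical point:
  f''(5/4) = -0.6567 < 0 → local maximum

Critical points: x = 5/4 (local maximum)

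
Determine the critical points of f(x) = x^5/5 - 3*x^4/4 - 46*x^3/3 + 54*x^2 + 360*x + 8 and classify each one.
f'(x) = x^4 - 3*x^3 - 46*x^2 + 108*x + 360

Solve f'(x) = 0:
  Factor: x^4 - 3*x^3 - 46*x^2 + 108*x + 360 = (x - 6)*(x - 5)*(x + 2)*(x + 6) = 0.
  ⇒ x = -6, -2, 5, 6

f''(x) = 4*x^3 - 9*x^2 - 92*x + 108
Second-derivative test at each critical point:
  f''(-6) = -528 < 0 → local maximum
  f''(-2) = 224 > 0 → local minimum
  f''(5) = -77 < 0 → local maximum
  f''(6) = 96 > 0 → local minimum

Critical points: x = -6 (local maximum); x = -2 (local minimum); x = 5 (local maximum); x = 6 (local minimum)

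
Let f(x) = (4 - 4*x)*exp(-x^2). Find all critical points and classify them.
f'(x) = 4*(2*x*(x - 1) - 1)*exp(-x^2)

Solve f'(x) = 0:
  f'(x) = (8*x^2 - 8*x - 4)·exp(-x^2) and exp(-x^2) > 0 for every x, so f'(x) = 0 ⇔ 8*x^2 - 8*x - 4 = 0.
  Factor: 8*x^2 - 8*x - 4 = 4*(2*x^2 - 2*x - 1); 2*x^2 - 2*x - 1 = 0 has no rational roots; quadratic formula: x = (2 ± √12)/4.
  ⇒ x = 1/2 - sqrt(3)/2 ≈ -0.3660, 1/2 + sqrt(3)/2 ≈ 1.3660

f''(x) = 8*(2*x^2*(1 - x) + 3*x - 1)*exp(-x^2)
Second-derivative test at each critical point:
  f''(-0.3660) = -12.1190 < 0 → local maximum
  f''(1.3660) = 2.1441 > 0 → local minimum

Critical points: x = 1/2 - sqrt(3)/2 ≈ -0.3660 (local maximum); x = 1/2 + sqrt(3)/2 ≈ 1.3660 (local minimum)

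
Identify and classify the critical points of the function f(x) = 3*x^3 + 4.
f'(x) = 9*x^2

Solve f'(x) = 0:
  ⇒ x = 0

f''(x) = 18*x
Second-derivative test at each critical point:
  f''(0) = 0, so the second-derivative test is inconclusive; use the first-derivative test: f'(-1/4) = 0.5625, f'(1/4) = 0.5625 — f' is positive on both sides (no sign change) → neither a local maximum nor a local minimum

Critical points: x = 0 (neither)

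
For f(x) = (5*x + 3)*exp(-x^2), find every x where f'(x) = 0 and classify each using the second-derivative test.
f'(x) = (-2*x*(5*x + 3) + 5)*exp(-x^2)

Solve f'(x) = 0:
  f'(x) = (-10*x^2 - 6*x + 5)·exp(-x^2) and exp(-x^2) > 0 for every x, so f'(x) = 0 ⇔ -10*x^2 - 6*x + 5 = 0.
  10*x^2 + 6*x - 5 = 0 has no rational roots; quadratic formula: x = (-6 ± √236)/20.
  ⇒ x = -sqrt(59)/10 - 3/10 ≈ -1.0681, -3/10 + sqrt(59)/10 ≈ 0.4681

f''(x) = 2*(2*x^2*(5*x + 3) - 15*x - 3)*exp(-x^2)
Second-derivative test at each critical point:
  f''(-1.0681) = 4.9089 > 0 → local minimum
  f''(0.4681) = -12.3392 < 0 → local maximum

Critical points: x = -sqrt(59)/10 - 3/10 ≈ -1.0681 (local minimum); x = -3/10 + sqrt(59)/10 ≈ 0.4681 (local maximum)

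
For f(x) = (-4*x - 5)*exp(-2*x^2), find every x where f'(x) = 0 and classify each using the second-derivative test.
f'(x) = 4*(x*(4*x + 5) - 1)*exp(-2*x^2)

Solve f'(x) = 0:
  f'(x) = (16*x^2 + 20*x - 4)·exp(-2*x^2) and exp(-2*x^2) > 0 for every x, so f'(x) = 0 ⇔ 16*x^2 + 20*x - 4 = 0.
  Factor: 16*x^2 + 20*x - 4 = 4*(4*x^2 + 5*x - 1); 4*x^2 + 5*x - 1 = 0 has no rational roots; quadratic formula: x = (-5 ± √41)/8.
  ⇒ x = -sqrt(41)/8 - 5/8 ≈ -1.4254, -5/8 + sqrt(41)/8 ≈ 0.1754

f''(x) = 4*(-16*x^3 - 20*x^2 + 12*x + 5)*exp(-2*x^2)
Second-derivative test at each critical point:
  f''(-1.4254) = -0.4403 < 0 → local maximum
  f''(0.1754) = 24.0842 > 0 → local minimum

Critical points: x = -sqrt(41)/8 - 5/8 ≈ -1.4254 (local maximum); x = -5/8 + sqrt(41)/8 ≈ 0.1754 (local minimum)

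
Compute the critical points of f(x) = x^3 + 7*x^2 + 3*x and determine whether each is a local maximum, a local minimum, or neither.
f'(x) = 3*x^2 + 14*x + 3

Solve f'(x) = 0:
  3*x^2 + 14*x + 3 = 0 has no rational roots; quadratic formula: x = (-14 ± √160)/6.
  ⇒ x = -7/3 - 2*sqrt(10)/3 ≈ -4.4415, -7/3 + 2*sqrt(10)/3 ≈ -0.2251

f''(x) = 6*x + 14
Second-derivative test at each critical point:
  f''(-4.4415) = -12.6491 < 0 → local maximum
  f''(-0.2251) = 12.6491 > 0 → local minimum

Critical points: x = -7/3 - 2*sqrt(10)/3 ≈ -4.4415 (local maximum); x = -7/3 + 2*sqrt(10)/3 ≈ -0.2251 (local minimum)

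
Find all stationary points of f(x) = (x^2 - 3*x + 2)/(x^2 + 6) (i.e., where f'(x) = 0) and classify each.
f'(x) = (3*x^2 + 8*x - 18)/(x^4 + 12*x^2 + 36)

Solve f'(x) = 0:
  f'(x) = (3*x^2 + 8*x - 18)/(x^2 + 6)^2; the denominator is positive wherever f is defined, so f'(x) = 0 ⇔ 3*x^2 + 8*x - 18 = 0.
  3*x^2 + 8*x - 18 = 0 has no rational roots; quadratic formula: x = (-8 ± √280)/6.
  ⇒ x = -sqrt(70)/3 - 4/3 ≈ -4.1222, -4/3 + sqrt(70)/3 ≈ 1.4555

f''(x) = 6*(-x^3 - 4*x^2 + 18*x + 8)/(x^6 + 18*x^4 + 108*x^2 + 216)
Second-derivative test at each critical point:
  f''(-4.1222) = -0.0317 < 0 → local maximum
  f''(1.4555) = 0.2539 > 0 → local minimum

Critical points: x = -sqrt(70)/3 - 4/3 ≈ -4.1222 (local maximum); x = -4/3 + sqrt(70)/3 ≈ 1.4555 (local minimum)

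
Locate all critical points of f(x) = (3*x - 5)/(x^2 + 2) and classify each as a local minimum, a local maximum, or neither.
f'(x) = (-3*x^2 + 10*x + 6)/(x^4 + 4*x^2 + 4)

Solve f'(x) = 0:
  f'(x) = -(3*x^2 - 10*x - 6)/(x^2 + 2)^2; the denominator is positive wherever f is defined, so f'(x) = 0 ⇔ -3*x^2 + 10*x + 6 = 0.
  3*x^2 - 10*x - 6 = 0 has no rational roots; quadratic formula: x = (10 ± √172)/6.
  ⇒ x = 5/3 - sqrt(43)/3 ≈ -0.5191, 5/3 + sqrt(43)/3 ≈ 3.8525

f''(x) = 2*(4*x^2*(3*x - 5) + (5 - 9*x)*(x^2 + 2))/(x^2 + 2)^3
Second-derivative test at each critical point:
  f''(-0.5191) = 2.5462 > 0 → local minimum
  f''(3.8525) = -0.0462 < 0 → local maximum

Critical points: x = 5/3 - sqrt(43)/3 ≈ -0.5191 (local minimum); x = 5/3 + sqrt(43)/3 ≈ 3.8525 (local maximum)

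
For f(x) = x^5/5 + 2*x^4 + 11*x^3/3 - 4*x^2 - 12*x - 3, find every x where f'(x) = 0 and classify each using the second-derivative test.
f'(x) = x^4 + 8*x^3 + 11*x^2 - 8*x - 12

Solve f'(x) = 0:
  Factor: x^4 + 8*x^3 + 11*x^2 - 8*x - 12 = (x - 1)*(x + 1)*(x + 2)*(x + 6) = 0.
  ⇒ x = -6, -2, -1, 1

f''(x) = 4*x^3 + 24*x^2 + 22*x - 8
Second-derivative test at each critical point:
  f''(-6) = -140 < 0 → local maximum
  f''(-2) = 12 > 0 → local minimum
  f''(-1) = -10 < 0 → local maximum
  f''(1) = 42 > 0 → local minimum

Critical points: x = -6 (local maximum); x = -2 (local minimum); x = -1 (local maximum); x = 1 (local minimum)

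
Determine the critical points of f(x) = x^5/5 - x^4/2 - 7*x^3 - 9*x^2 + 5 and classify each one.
f'(x) = x*(x^3 - 2*x^2 - 21*x - 18)

Solve f'(x) = 0:
  Factor: x^4 - 2*x^3 - 21*x^2 - 18*x = x*(x - 6)*(x + 1)*(x + 3) = 0.
  ⇒ x = -3, -1, 0, 6

f''(x) = 4*x^3 - 6*x^2 - 42*x - 18
Second-derivative test at each critical point:
  f''(-3) = -54 < 0 → local maximum
  f''(-1) = 14 > 0 → local minimum
  f''(0) = -18 < 0 → local maximum
  f''(6) = 378 > 0 → local minimum

Critical points: x = -3 (local maximum); x = -1 (local minimum); x = 0 (local maximum); x = 6 (local minimum)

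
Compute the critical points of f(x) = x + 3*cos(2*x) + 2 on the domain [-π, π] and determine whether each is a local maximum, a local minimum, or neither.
f'(x) = 1 - 6*sin(2*x)

Solve f'(x) = 0 on [-π, π]:
  f'(x) = 0 ⇔ sin(2*x) = 1/6, i.e. 2*x = arcsin(1/6) + 2nπ or 2*x = π − arcsin(1/6) + 2nπ; keep the solutions lying in [-π, π].
  ⇒ x = -pi + asin(1/6)/2 ≈ -3.0579, -pi/2 - asin(1/6)/2 ≈ -1.6545, asin(1/6)/2 ≈ 0.0837, -asin(1/6)/2 + pi/2 ≈ 1.4871

f''(x) = -12*cos(2*x)
Second-derivative test at each critical point:
  f''(-3.0579) = -11.8322 < 0 → local maximum
  f''(-1.6545) = 11.8322 > 0 → local minimum
  f''(0.0837) = -11.8322 < 0 → local maximum
  f''(1.4871) = 11.8322 > 0 → local minimum

Critical points: x = -pi + asin(1/6)/2 ≈ -3.0579 (local maximum); x = -pi/2 - asin(1/6)/2 ≈ -1.6545 (local minimum); x = asin(1/6)/2 ≈ 0.0837 (local maximum); x = -asin(1/6)/2 + pi/2 ≈ 1.4871 (local minimum)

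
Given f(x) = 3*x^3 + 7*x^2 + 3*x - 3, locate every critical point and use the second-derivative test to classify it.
f'(x) = 9*x^2 + 14*x + 3

Solve f'(x) = 0:
  9*x^2 + 14*x + 3 = 0 has no rational roots; quadratic formula: x = (-14 ± √88)/18.
  ⇒ x = -7/9 - sqrt(22)/9 ≈ -1.2989, -7/9 + sqrt(22)/9 ≈ -0.2566

f''(x) = 18*x + 14
Second-derivative test at each critical point:
  f''(-1.2989) = -9.3808 < 0 → local maximum
  f''(-0.2566) = 9.3808 > 0 → local minimum

Critical points: x = -7/9 - sqrt(22)/9 ≈ -1.2989 (local maximum); x = -7/9 + sqrt(22)/9 ≈ -0.2566 (local minimum)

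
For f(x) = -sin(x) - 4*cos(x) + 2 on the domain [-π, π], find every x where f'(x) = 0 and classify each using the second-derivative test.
f'(x) = 4*sin(x) - cos(x)

Solve f'(x) = 0 on [-π, π]:
  f'(x) = 0 ⇔ -cos(x) = -4*sin(x) ⇔ tan(x) = 1/4, i.e. x = arctan(1/4) + nπ; keep the solutions lying in [-π, π].
  ⇒ x = -pi + atan(1/4) ≈ -2.8966, atan(1/4) ≈ 0.2450

f''(x) = sin(x) + 4*cos(x)
Second-derivative test at each critical point:
  f''(-2.8966) = -4.1231 < 0 → local maximum
  f''(0.2450) = 4.1231 > 0 → local minimum

Critical points: x = -pi + atan(1/4) ≈ -2.8966 (local maximum); x = atan(1/4) ≈ 0.2450 (local minimum)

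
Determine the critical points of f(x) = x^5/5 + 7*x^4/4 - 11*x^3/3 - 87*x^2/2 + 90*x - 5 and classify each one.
f'(x) = x^4 + 7*x^3 - 11*x^2 - 87*x + 90

Solve f'(x) = 0:
  Factor: x^4 + 7*x^3 - 11*x^2 - 87*x + 90 = (x - 3)*(x - 1)*(x + 5)*(x + 6) = 0.
  ⇒ x = -6, -5, 1, 3

f''(x) = 4*x^3 + 21*x^2 - 22*x - 87
Second-derivative test at each critical point:
  f''(-6) = -63 < 0 → local maximum
  f''(-5) = 48 > 0 → local minimum
  f''(1) = -84 < 0 → local maximum
  f''(3) = 144 > 0 → local minimum

Critical points: x = -6 (local maximum); x = -5 (local minimum); x = 1 (local maximum); x = 3 (local minimum)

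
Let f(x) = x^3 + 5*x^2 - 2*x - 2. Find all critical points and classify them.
f'(x) = 3*x^2 + 10*x - 2

Solve f'(x) = 0:
  3*x^2 + 10*x - 2 = 0 has no rational roots; quadratic formula: x = (-10 ± √124)/6.
  ⇒ x = -sqrt(31)/3 - 5/3 ≈ -3.5226, -5/3 + sqrt(31)/3 ≈ 0.1893

f''(x) = 6*x + 10
Second-derivative test at each critical point:
  f''(-3.5226) = -11.1355 < 0 → local maximum
  f''(0.1893) = 11.1355 > 0 → local minimum

Critical points: x = -sqrt(31)/3 - 5/3 ≈ -3.5226 (local maximum); x = -5/3 + sqrt(31)/3 ≈ 0.1893 (local minimum)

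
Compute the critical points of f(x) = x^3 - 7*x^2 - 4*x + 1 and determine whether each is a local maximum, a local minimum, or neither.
f'(x) = 3*x^2 - 14*x - 4

Solve f'(x) = 0:
  3*x^2 - 14*x - 4 = 0 has no rational roots; quadratic formula: x = (14 ± √244)/6.
  ⇒ x = 7/3 - sqrt(61)/3 ≈ -0.2701, 7/3 + sqrt(61)/3 ≈ 4.9367

f''(x) = 6*x - 14
Second-derivative test at each critical point:
  f''(-0.2701) = -15.6205 < 0 → local maximum
  f''(4.9367) = 15.6205 > 0 → local minimum

Critical points: x = 7/3 - sqrt(61)/3 ≈ -0.2701 (local maximum); x = 7/3 + sqrt(61)/3 ≈ 4.9367 (local minimum)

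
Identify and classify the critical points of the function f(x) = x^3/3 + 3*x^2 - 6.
f'(x) = x*(x + 6)

Solve f'(x) = 0:
  Factor: x^2 + 6*x = x*(x + 6) = 0.
  ⇒ x = -6, 0

f''(x) = 2*x + 6
Second-derivative test at each critical point:
  f''(-6) = -6 < 0 → local maximum
  f''(0) = 6 > 0 → local minimum

Critical points: x = -6 (local maximum); x = 0 (local minimum)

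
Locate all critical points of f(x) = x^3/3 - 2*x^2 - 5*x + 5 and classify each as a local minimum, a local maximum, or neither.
f'(x) = x^2 - 4*x - 5

Solve f'(x) = 0:
  Factor: x^2 - 4*x - 5 = (x - 5)*(x + 1) = 0.
  ⇒ x = -1, 5

f''(x) = 2*x - 4
Second-derivative test at each critical point:
  f''(-1) = -6 < 0 → local maximum
  f''(5) = 6 > 0 → local minimum

Critical points: x = -1 (local maximum); x = 5 (local minimum)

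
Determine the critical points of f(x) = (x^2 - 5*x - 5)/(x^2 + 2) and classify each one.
f'(x) = (5*x^2 + 14*x - 10)/(x^4 + 4*x^2 + 4)

Solve f'(x) = 0:
  f'(x) = (5*x^2 + 14*x - 10)/(x^2 + 2)^2; the denominator is positive wherever f is defined, so f'(x) = 0 ⇔ 5*x^2 + 14*x - 10 = 0.
  5*x^2 + 14*x - 10 = 0 has no rational roots; quadratic formula: x = (-14 ± √396)/10.
  ⇒ x = -3*sqrt(11)/5 - 7/5 ≈ -3.3900, -7/5 + 3*sqrt(11)/5 ≈ 0.5900

f''(x) = 2*(-5*x^3 - 21*x^2 + 30*x + 14)/(x^6 + 6*x^4 + 12*x^2 + 8)
Second-derivative test at each critical point:
  f''(-3.3900) = -0.1093 < 0 → local maximum
  f''(0.5900) = 3.6093 > 0 → local minimum

Critical points: x = -3*sqrt(11)/5 - 7/5 ≈ -3.3900 (local maximum); x = -7/5 + 3*sqrt(11)/5 ≈ 0.5900 (local minimum)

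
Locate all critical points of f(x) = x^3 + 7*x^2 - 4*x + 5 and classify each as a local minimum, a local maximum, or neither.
f'(x) = 3*x^2 + 14*x - 4

Solve f'(x) = 0:
  3*x^2 + 14*x - 4 = 0 has no rational roots; quadratic formula: x = (-14 ± √244)/6.
  ⇒ x = -sqrt(61)/3 - 7/3 ≈ -4.9367, -7/3 + sqrt(61)/3 ≈ 0.2701

f''(x) = 6*x + 14
Second-derivative test at each critical point:
  f''(-4.9367) = -15.6205 < 0 → local maximum
  f''(0.2701) = 15.6205 > 0 → local minimum

Critical points: x = -sqrt(61)/3 - 7/3 ≈ -4.9367 (local maximum); x = -7/3 + sqrt(61)/3 ≈ 0.2701 (local minimum)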